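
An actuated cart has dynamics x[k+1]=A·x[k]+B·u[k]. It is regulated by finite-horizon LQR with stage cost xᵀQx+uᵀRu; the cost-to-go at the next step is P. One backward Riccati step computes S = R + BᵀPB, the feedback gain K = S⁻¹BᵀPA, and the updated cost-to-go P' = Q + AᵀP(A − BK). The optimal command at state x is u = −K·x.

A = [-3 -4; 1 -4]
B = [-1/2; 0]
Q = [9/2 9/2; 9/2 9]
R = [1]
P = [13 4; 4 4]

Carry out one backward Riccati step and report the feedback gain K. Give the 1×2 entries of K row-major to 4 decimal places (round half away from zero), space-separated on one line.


4.1176 8.0000

BᵀP = [-6.5000 -2.0000]
S = R + BᵀPB = [1] + [3.2500] = [4.2500]
BᵀPA = [17.5000 34.0000]
K = S⁻¹·BᵀPA = [4.1176 8.0000]
A−BK = [-0.9412 0.0000; 1.0000 -4.0000]
AᵀP(A−BK) = [24.9412 32.0000; 32.0000 128.0000]
P' = Q + AᵀP(A−BK) = [29.4412 36.5000; 36.5000 137.0000]
tr(P') = 166.4412


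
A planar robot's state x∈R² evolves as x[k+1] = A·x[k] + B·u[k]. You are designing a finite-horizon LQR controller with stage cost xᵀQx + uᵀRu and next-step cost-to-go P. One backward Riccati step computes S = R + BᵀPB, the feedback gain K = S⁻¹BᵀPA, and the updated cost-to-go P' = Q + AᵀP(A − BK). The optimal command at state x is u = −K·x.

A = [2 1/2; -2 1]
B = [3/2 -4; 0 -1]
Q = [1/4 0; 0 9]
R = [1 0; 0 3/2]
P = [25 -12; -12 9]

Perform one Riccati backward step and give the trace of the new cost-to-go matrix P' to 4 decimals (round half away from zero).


27.8553

BᵀP = [37.5000 -18.0000; -88.0000 39.0000]
S = R + BᵀPB = [1 0; 0 3/2] + [56.2500 -132.0000; -132.0000 313.0000] = [57.2500 -132.0000; -132.0000 314.5000]
BᵀPA = [111.0000 0.7500; -254.0000 -5.0000]
K = S⁻¹·BᵀPA = [2.3773 -0.7298; 0.1901 -0.3222]
A−BK = [-0.8053 0.3059; -1.8099 0.6778]
AᵀP(A−BK) = [16.4190 -5.8322; -5.8322 2.1863]
P' = Q + AᵀP(A−BK) = [16.6690 -5.8322; -5.8322 11.1863]
tr(P') = 27.8553


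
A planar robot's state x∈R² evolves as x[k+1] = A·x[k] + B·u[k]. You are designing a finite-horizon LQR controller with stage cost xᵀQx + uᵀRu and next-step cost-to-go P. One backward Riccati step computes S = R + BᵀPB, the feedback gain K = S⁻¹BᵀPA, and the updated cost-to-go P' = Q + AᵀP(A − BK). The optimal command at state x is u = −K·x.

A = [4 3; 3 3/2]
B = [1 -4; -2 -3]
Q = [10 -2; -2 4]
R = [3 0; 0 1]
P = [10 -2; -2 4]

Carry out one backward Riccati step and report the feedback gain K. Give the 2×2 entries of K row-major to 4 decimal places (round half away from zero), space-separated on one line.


0.0054 0.2512 -0.9924 -0.6810

BᵀP = [14.0000 -10.0000; -34.0000 -4.0000]
S = R + BᵀPB = [3 0; 0 1] + [34.0000 -26.0000; -26.0000 148.0000] = [37.0000 -26.0000; -26.0000 149.0000]
BᵀPA = [26.0000 27.0000; -148.0000 -108.0000]
K = S⁻¹·BᵀPA = [0.0054 0.2512; -0.9924 -0.6810]
A−BK = [0.0252 0.0248; 0.0337 -0.0406]
AᵀP(A−BK) = [0.9924 0.6810; 0.6810 0.6698]
P' = Q + AᵀP(A−BK) = [10.9924 -1.3190; -1.3190 4.6698]
tr(P') = 15.6622


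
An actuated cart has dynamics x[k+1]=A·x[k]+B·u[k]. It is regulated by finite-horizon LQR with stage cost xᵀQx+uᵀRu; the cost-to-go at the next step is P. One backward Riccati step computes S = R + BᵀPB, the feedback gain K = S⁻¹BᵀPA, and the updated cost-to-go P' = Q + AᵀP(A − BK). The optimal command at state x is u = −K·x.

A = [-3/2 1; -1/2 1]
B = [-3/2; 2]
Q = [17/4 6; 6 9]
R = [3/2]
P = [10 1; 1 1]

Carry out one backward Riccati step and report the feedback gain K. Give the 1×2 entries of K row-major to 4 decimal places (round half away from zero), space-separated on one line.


0.8750 -0.5682

BᵀP = [-13.0000 0.5000]
S = R + BᵀPB = [3/2] + [20.5000] = [22.0000]
BᵀPA = [19.2500 -12.5000]
K = S⁻¹·BᵀPA = [0.8750 -0.5682]
A−BK = [-0.1875 0.1477; -2.2500 2.1364]
AᵀP(A−BK) = [7.4063 -6.5625; -6.5625 5.8977]
P' = Q + AᵀP(A−BK) = [11.6563 -0.5625; -0.5625 14.8977]
tr(P') = 26.5540


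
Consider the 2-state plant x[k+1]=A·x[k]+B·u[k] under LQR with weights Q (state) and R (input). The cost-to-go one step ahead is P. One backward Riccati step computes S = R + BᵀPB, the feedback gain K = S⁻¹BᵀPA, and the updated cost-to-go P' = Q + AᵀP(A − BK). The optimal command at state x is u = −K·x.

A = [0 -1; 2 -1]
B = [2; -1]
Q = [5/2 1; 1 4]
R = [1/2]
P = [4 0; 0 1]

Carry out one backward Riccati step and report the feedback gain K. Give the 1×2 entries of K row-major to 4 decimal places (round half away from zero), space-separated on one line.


BᵀP = [8.0000 -1.0000]
S = R + BᵀPB = [1/2] + [17.0000] = [17.5000]
BᵀPA = [-2.0000 -7.0000]
K = S⁻¹·BᵀPA = [-0.1143 -0.4000]
A−BK = [0.2286 -0.2000; 1.8857 -1.4000]
AᵀP(A−BK) = [3.7714 -2.8000; -2.8000 2.2000]
P' = Q + AᵀP(A−BK) = [6.2714 -1.8000; -1.8000 6.2000]
tr(P') = 12.4714

-0.1143 -0.4000


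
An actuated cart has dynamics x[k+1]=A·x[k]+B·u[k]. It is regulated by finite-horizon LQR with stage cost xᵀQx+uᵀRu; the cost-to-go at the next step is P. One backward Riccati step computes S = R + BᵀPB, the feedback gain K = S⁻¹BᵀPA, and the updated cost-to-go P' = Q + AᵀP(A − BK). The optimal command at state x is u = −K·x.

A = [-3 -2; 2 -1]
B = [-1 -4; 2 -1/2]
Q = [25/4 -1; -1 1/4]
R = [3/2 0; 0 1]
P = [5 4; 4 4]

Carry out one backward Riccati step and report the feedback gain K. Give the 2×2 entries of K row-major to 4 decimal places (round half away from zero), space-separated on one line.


BᵀP = [3.0000 4.0000; -22.0000 -18.0000]
S = R + BᵀPB = [3/2 0; 0 1] + [5.0000 -14.0000; -14.0000 97.0000] = [6.5000 -14.0000; -14.0000 98.0000]
BᵀPA = [-1.0000 -10.0000; 30.0000 62.0000]
K = S⁻¹·BᵀPA = [0.7302 -0.2540; 0.4104 0.5964]
A−BK = [-0.6281 0.1315; 0.7449 -0.1939]
AᵀP(A−BK) = [1.4172 -0.1451; -0.1451 0.4853]
P' = Q + AᵀP(A−BK) = [7.6672 -1.1451; -1.1451 0.7353]
tr(P') = 8.4025

0.7302 -0.2540 0.4104 0.5964


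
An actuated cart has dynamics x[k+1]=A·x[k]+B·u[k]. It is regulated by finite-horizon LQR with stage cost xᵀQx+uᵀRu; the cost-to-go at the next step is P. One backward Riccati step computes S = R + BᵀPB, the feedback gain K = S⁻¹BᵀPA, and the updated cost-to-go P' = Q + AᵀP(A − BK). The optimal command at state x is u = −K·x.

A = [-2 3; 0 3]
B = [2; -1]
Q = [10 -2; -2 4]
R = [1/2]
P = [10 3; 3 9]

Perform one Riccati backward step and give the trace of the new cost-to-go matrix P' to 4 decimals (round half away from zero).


201.1333

BᵀP = [17.0000 -3.0000]
S = R + BᵀPB = [1/2] + [37.0000] = [37.5000]
BᵀPA = [-34.0000 42.0000]
K = S⁻¹·BᵀPA = [-0.9067 1.1200]
A−BK = [-0.1867 0.7600; -0.9067 4.1200]
AᵀP(A−BK) = [9.1733 -39.9200; -39.9200 177.9600]
P' = Q + AᵀP(A−BK) = [19.1733 -41.9200; -41.9200 181.9600]
tr(P') = 201.1333


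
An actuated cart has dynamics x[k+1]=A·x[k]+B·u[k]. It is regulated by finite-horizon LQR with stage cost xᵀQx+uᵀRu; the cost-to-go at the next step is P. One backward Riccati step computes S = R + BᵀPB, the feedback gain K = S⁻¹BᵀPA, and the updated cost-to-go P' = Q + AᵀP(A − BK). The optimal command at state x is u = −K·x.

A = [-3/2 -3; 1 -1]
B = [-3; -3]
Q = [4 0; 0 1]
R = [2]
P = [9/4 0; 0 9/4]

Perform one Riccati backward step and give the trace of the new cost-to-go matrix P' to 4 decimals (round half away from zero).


BᵀP = [-6.7500 -6.7500]
S = R + BᵀPB = [2] + [40.5000] = [42.5000]
BᵀPA = [3.3750 27.0000]
K = S⁻¹·BᵀPA = [0.0794 0.6353]
A−BK = [-1.2618 -1.0941; 1.2382 0.9059]
AᵀP(A−BK) = [7.0445 5.7309; 5.7309 5.3471]
P' = Q + AᵀP(A−BK) = [11.0445 5.7309; 5.7309 6.3471]
tr(P') = 17.3915

17.3915


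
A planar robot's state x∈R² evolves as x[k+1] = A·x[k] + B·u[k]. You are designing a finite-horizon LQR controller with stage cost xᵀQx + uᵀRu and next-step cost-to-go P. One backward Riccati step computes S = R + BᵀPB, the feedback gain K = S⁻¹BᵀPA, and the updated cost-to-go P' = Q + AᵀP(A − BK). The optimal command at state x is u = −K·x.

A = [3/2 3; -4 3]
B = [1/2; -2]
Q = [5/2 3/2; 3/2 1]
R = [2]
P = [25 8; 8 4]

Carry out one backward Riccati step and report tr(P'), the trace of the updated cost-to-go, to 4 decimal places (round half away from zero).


BᵀP = [-3.5000 -4.0000]
S = R + BᵀPB = [2] + [6.2500] = [8.2500]
BᵀPA = [10.7500 -22.5000]
K = S⁻¹·BᵀPA = [1.3030 -2.7273]
A−BK = [0.8485 4.3636; -1.3939 -2.4545]
AᵀP(A−BK) = [10.2424 33.8182; 33.8182 343.6364]
P' = Q + AᵀP(A−BK) = [12.7424 35.3182; 35.3182 344.6364]
tr(P') = 357.3788

357.3788


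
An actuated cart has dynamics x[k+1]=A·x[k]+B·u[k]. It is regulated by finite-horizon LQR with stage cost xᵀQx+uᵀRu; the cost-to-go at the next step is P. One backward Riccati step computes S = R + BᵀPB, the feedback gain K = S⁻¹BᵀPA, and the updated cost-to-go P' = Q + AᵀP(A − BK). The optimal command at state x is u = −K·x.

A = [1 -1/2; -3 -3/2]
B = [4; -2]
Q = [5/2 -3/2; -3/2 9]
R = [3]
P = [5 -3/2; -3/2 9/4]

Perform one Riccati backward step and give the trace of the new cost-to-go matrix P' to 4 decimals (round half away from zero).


BᵀP = [23.0000 -10.5000]
S = R + BᵀPB = [3] + [113.0000] = [116.0000]
BᵀPA = [54.5000 4.2500]
K = S⁻¹·BᵀPA = [0.4698 0.0366]
A−BK = [-0.8793 -0.6466; -2.0603 -1.4267]
AᵀP(A−BK) = [8.6444 5.6282; 5.6282 3.9068]
P' = Q + AᵀP(A−BK) = [11.1444 4.1282; 4.1282 12.9068]
tr(P') = 24.0512

24.0512


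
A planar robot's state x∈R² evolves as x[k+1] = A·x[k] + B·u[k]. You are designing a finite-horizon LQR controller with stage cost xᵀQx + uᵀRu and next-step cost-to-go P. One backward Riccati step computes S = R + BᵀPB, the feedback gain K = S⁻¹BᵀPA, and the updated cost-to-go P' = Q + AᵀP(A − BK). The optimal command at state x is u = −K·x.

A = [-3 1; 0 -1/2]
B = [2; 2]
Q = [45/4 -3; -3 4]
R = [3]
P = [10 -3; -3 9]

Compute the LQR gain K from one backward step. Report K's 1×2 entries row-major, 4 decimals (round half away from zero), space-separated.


BᵀP = [14.0000 12.0000]
S = R + BᵀPB = [3] + [52.0000] = [55.0000]
BᵀPA = [-42.0000 8.0000]
K = S⁻¹·BᵀPA = [-0.7636 0.1455]
A−BK = [-1.4727 0.7091; 1.5273 -0.7909]
AᵀP(A−BK) = [57.9273 -28.3909; -28.3909 14.0864]
P' = Q + AᵀP(A−BK) = [69.1773 -31.3909; -31.3909 18.0864]
tr(P') = 87.2636

-0.7636 0.1455


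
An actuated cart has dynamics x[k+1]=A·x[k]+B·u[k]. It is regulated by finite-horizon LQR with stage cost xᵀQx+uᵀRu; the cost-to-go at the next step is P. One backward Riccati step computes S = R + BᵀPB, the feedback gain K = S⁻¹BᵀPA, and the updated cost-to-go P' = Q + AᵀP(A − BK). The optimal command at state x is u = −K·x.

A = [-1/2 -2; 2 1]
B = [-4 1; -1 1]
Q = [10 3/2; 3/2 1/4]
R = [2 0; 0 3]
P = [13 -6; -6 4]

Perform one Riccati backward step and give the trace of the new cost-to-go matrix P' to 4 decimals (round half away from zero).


19.9916

BᵀP = [-46.0000 20.0000; 7.0000 -2.0000]
S = R + BᵀPB = [2 0; 0 3] + [164.0000 -26.0000; -26.0000 5.0000] = [166.0000 -26.0000; -26.0000 8.0000]
BᵀPA = [63.0000 112.0000; -7.5000 -16.0000]
K = S⁻¹·BᵀPA = [0.4739 0.7362; 0.6028 0.3926]
A−BK = [0.7929 0.5521; 1.8712 1.3436]
AᵀP(A−BK) = [5.9133 4.5644; 4.5644 3.8282]
P' = Q + AᵀP(A−BK) = [15.9133 6.0644; 6.0644 4.0782]
tr(P') = 19.9916


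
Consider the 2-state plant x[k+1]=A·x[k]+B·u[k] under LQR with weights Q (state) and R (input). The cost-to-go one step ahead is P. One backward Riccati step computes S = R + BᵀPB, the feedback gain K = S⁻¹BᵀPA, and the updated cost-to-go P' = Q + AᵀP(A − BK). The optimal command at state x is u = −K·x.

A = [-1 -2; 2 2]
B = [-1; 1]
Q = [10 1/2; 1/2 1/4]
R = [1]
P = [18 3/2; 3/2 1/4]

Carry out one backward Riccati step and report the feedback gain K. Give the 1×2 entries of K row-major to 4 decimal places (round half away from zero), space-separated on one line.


BᵀP = [-16.5000 -1.2500]
S = R + BᵀPB = [1] + [15.2500] = [16.2500]
BᵀPA = [14.0000 30.5000]
K = S⁻¹·BᵀPA = [0.8615 1.8769]
A−BK = [-0.1385 -0.1231; 1.1385 0.1231]
AᵀP(A−BK) = [0.9385 1.7231; 1.7231 3.7538]
P' = Q + AᵀP(A−BK) = [10.9385 2.2231; 2.2231 4.0038]
tr(P') = 14.9423

0.8615 1.8769


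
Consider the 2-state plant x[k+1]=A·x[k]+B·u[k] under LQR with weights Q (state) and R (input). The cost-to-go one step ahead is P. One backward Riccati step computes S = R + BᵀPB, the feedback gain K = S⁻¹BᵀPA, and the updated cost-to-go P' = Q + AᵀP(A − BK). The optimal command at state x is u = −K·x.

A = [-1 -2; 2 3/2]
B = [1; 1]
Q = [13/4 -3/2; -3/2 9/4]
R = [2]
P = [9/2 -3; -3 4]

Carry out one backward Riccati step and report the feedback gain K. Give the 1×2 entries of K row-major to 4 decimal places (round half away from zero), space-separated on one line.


0.1111 -0.3333

BᵀP = [1.5000 1.0000]
S = R + BᵀPB = [2] + [2.5000] = [4.5000]
BᵀPA = [0.5000 -1.5000]
K = S⁻¹·BᵀPA = [0.1111 -0.3333]
A−BK = [-1.1111 -1.6667; 1.8889 1.8333]
AᵀP(A−BK) = [32.4444 37.6667; 37.6667 44.5000]
P' = Q + AᵀP(A−BK) = [35.6944 36.1667; 36.1667 46.7500]
tr(P') = 82.4444


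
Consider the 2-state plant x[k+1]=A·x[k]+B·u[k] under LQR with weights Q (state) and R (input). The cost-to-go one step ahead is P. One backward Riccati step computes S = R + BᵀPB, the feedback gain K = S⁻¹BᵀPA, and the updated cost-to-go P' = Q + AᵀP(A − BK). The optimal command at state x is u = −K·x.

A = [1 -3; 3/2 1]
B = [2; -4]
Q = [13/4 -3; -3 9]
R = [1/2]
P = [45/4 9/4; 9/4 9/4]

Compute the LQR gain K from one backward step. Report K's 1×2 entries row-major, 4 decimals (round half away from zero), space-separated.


BᵀP = [13.5000 -4.5000]
S = R + BᵀPB = [1/2] + [45.0000] = [45.5000]
BᵀPA = [6.7500 -45.0000]
K = S⁻¹·BᵀPA = [0.1484 -0.9890]
A−BK = [0.7033 -1.0220; 2.0934 -2.9560]
AᵀP(A−BK) = [22.0611 -31.5742; -31.5742 45.4945]
P' = Q + AᵀP(A−BK) = [25.3111 -34.5742; -34.5742 54.4945]
tr(P') = 79.8056

0.1484 -0.9890


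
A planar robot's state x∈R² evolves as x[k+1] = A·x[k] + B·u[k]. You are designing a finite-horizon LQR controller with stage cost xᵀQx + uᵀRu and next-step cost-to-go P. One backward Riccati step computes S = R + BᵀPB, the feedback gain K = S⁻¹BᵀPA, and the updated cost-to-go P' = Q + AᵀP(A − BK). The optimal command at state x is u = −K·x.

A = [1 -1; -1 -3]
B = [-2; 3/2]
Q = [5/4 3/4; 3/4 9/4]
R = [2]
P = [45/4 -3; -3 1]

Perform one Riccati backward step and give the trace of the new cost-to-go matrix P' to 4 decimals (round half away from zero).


BᵀP = [-27.0000 7.5000]
S = R + BᵀPB = [2] + [65.2500] = [67.2500]
BᵀPA = [-34.5000 4.5000]
K = S⁻¹·BᵀPA = [-0.5130 0.0669]
A−BK = [-0.0260 -0.8662; -0.2305 -3.1004]
AᵀP(A−BK) = [0.5511 0.0586; 0.0586 1.9489]
P' = Q + AᵀP(A−BK) = [1.8011 0.8086; 0.8086 4.1989]
tr(P') = 6.0000

6.0000


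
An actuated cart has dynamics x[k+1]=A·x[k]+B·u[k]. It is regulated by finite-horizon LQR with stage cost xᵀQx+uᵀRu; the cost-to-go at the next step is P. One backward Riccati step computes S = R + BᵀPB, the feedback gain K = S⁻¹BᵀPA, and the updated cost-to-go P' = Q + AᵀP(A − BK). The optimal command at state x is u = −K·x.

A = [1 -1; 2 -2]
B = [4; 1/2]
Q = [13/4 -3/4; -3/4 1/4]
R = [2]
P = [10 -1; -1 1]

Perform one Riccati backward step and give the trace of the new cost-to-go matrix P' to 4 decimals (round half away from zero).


BᵀP = [39.5000 -3.5000]
S = R + BᵀPB = [2] + [156.2500] = [158.2500]
BᵀPA = [32.5000 -32.5000]
K = S⁻¹·BᵀPA = [0.2054 -0.2054]
A−BK = [0.1785 -0.1785; 1.8973 -1.8973]
AᵀP(A−BK) = [3.3254 -3.3254; -3.3254 3.3254]
P' = Q + AᵀP(A−BK) = [6.5754 -4.0754; -4.0754 3.5754]
tr(P') = 10.1509

10.1509


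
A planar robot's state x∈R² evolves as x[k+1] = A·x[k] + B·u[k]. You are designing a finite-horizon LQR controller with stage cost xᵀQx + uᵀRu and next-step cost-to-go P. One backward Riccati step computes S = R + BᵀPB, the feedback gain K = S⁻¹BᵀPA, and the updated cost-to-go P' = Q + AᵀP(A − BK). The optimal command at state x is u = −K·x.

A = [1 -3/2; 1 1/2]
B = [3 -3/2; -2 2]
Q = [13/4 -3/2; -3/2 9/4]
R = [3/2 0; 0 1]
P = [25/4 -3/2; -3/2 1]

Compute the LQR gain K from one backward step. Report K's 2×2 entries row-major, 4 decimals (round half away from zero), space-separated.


BᵀP = [21.7500 -6.5000; -12.3750 4.2500]
S = R + BᵀPB = [3/2 0; 0 1] + [78.2500 -45.6250; -45.6250 27.0625] = [79.7500 -45.6250; -45.6250 28.0625]
BᵀPA = [15.2500 -35.8750; -8.1250 20.6875]
K = S⁻¹·BᵀPA = [0.3662 -0.4022; 0.3058 0.0833]
A−BK = [0.3602 -0.1685; 1.1207 -0.4710]
AᵀP(A−BK) = [1.1505 -0.5649; -0.5649 0.4108]
P' = Q + AᵀP(A−BK) = [4.4005 -2.0649; -2.0649 2.6608]
tr(P') = 7.0613

0.3662 -0.4022 0.3058 0.0833


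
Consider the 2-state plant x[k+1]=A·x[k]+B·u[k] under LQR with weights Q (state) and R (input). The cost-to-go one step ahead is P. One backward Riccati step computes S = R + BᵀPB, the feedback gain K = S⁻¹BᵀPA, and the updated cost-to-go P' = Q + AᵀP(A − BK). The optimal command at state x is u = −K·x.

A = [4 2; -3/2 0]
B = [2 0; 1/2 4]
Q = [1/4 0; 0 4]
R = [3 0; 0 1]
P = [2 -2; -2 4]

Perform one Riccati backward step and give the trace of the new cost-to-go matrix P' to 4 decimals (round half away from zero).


13.3794

BᵀP = [3.0000 -2.0000; -8.0000 16.0000]
S = R + BᵀPB = [3 0; 0 1] + [5.0000 -8.0000; -8.0000 64.0000] = [8.0000 -8.0000; -8.0000 65.0000]
BᵀPA = [15.0000 6.0000; -56.0000 -16.0000]
K = S⁻¹·BᵀPA = [1.1557 0.5746; -0.7193 -0.1754]
A−BK = [1.6886 0.8509; 0.7993 0.4145]
AᵀP(A−BK) = [7.3838 3.5570; 3.5570 1.7456]
P' = Q + AᵀP(A−BK) = [7.6338 3.5570; 3.5570 5.7456]
tr(P') = 13.3794


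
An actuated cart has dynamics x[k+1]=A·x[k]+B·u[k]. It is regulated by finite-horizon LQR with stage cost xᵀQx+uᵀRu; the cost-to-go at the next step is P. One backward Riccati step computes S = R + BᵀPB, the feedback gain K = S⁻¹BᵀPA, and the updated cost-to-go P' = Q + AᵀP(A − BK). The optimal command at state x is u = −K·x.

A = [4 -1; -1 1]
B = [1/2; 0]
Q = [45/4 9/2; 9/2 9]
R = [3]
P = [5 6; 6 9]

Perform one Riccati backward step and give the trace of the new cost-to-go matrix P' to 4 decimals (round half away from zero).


51.6618

BᵀP = [2.5000 3.0000]
S = R + BᵀPB = [3] + [1.2500] = [4.2500]
BᵀPA = [7.0000 0.5000]
K = S⁻¹·BᵀPA = [1.6471 0.1176]
A−BK = [3.1765 -1.0588; -1.0000 1.0000]
AᵀP(A−BK) = [29.4706 0.1765; 0.1765 1.9412]
P' = Q + AᵀP(A−BK) = [40.7206 4.6765; 4.6765 10.9412]
tr(P') = 51.6618


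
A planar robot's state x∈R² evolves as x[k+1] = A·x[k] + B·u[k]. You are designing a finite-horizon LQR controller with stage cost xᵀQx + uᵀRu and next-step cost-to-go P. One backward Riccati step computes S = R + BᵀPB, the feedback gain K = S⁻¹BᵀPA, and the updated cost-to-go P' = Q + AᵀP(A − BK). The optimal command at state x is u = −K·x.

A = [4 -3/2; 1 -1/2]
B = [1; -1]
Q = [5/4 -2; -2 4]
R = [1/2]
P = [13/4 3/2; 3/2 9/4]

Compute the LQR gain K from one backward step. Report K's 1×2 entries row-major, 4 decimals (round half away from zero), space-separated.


2.0833 -0.7500

BᵀP = [1.7500 -0.7500]
S = R + BᵀPB = [1/2] + [2.5000] = [3.0000]
BᵀPA = [6.2500 -2.2500]
K = S⁻¹·BᵀPA = [2.0833 -0.7500]
A−BK = [1.9167 -0.7500; 3.0833 -1.2500]
AᵀP(A−BK) = [53.2292 -21.1875; -21.1875 8.4375]
P' = Q + AᵀP(A−BK) = [54.4792 -23.1875; -23.1875 12.4375]
tr(P') = 66.9167


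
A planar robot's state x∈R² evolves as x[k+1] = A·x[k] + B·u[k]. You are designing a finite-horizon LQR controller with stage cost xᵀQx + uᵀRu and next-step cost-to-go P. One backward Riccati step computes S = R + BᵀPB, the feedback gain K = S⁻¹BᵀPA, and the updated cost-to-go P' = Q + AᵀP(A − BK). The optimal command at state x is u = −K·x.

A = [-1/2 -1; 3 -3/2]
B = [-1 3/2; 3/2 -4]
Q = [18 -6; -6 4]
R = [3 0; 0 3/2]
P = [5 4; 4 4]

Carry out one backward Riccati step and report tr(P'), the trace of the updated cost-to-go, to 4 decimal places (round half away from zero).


BᵀP = [1.0000 2.0000; -8.5000 -10.0000]
S = R + BᵀPB = [3 0; 0 3/2] + [2.0000 -6.5000; -6.5000 27.2500] = [5.0000 -6.5000; -6.5000 28.7500]
BᵀPA = [5.5000 -4.0000; -25.7500 23.5000]
K = S⁻¹·BᵀPA = [-0.0911 0.3719; -0.9163 0.9015]
A−BK = [0.7833 -1.9803; -0.5283 1.5480]
AᵀP(A−BK) = [2.1576 -3.3325; -3.3325 6.3030]
P' = Q + AᵀP(A−BK) = [20.1576 -9.3325; -9.3325 10.3030]
tr(P') = 30.4606

30.4606


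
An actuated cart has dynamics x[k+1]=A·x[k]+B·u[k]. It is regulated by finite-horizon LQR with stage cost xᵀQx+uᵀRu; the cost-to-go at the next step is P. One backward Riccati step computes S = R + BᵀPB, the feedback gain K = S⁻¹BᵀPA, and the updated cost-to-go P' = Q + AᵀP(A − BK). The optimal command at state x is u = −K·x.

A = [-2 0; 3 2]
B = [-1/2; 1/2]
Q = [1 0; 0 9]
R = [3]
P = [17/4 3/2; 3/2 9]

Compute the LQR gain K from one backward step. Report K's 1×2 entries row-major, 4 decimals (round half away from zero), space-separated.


BᵀP = [-1.3750 3.7500]
S = R + BᵀPB = [3] + [2.5625] = [5.5625]
BᵀPA = [14.0000 7.5000]
K = S⁻¹·BᵀPA = [2.5169 1.3483]
A−BK = [-0.7416 0.6742; 1.7416 1.3258]
AᵀP(A−BK) = [44.7640 29.1236; 29.1236 25.8876]
P' = Q + AᵀP(A−BK) = [45.7640 29.1236; 29.1236 34.8876]
tr(P') = 80.6517

2.5169 1.3483


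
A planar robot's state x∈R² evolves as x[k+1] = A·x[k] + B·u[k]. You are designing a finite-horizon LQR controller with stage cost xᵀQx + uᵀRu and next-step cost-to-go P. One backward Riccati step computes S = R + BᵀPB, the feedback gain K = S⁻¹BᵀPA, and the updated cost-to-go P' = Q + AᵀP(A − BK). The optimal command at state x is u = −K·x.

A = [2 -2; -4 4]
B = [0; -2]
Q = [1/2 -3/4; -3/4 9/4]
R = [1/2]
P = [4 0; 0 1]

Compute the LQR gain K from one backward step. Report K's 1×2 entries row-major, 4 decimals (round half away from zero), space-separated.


BᵀP = [0.0000 -2.0000]
S = R + BᵀPB = [1/2] + [4.0000] = [4.5000]
BᵀPA = [8.0000 -8.0000]
K = S⁻¹·BᵀPA = [1.7778 -1.7778]
A−BK = [2.0000 -2.0000; -0.4444 0.4444]
AᵀP(A−BK) = [17.7778 -17.7778; -17.7778 17.7778]
P' = Q + AᵀP(A−BK) = [18.2778 -18.5278; -18.5278 20.0278]
tr(P') = 38.3056

1.7778 -1.7778


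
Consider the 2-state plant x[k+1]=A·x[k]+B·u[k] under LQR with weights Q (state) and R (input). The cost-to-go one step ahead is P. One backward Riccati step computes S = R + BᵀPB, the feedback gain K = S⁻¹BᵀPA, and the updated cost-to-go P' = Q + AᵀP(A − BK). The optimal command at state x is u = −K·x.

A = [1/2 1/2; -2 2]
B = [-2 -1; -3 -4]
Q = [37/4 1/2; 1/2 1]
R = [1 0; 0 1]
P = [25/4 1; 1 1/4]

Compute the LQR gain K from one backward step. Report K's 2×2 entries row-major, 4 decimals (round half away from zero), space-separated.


BᵀP = [-15.5000 -2.7500; -10.2500 -2.0000]
S = R + BᵀPB = [1 0; 0 1] + [39.2500 26.5000; 26.5000 18.2500] = [40.2500 26.5000; 26.5000 19.2500]
BᵀPA = [-2.2500 -13.2500; -1.1250 -9.1250]
K = S⁻¹·BᵀPA = [-0.1860 -0.1826; 0.1977 -0.2227]
A−BK = [0.3256 -0.0879; -1.7674 0.5616]
AᵀP(A−BK) = [0.3663 -0.0988; -0.0988 0.1113]
P' = Q + AᵀP(A−BK) = [9.6163 0.4012; 0.4012 1.1113]
tr(P') = 10.7276

-0.1860 -0.1826 0.1977 -0.2227


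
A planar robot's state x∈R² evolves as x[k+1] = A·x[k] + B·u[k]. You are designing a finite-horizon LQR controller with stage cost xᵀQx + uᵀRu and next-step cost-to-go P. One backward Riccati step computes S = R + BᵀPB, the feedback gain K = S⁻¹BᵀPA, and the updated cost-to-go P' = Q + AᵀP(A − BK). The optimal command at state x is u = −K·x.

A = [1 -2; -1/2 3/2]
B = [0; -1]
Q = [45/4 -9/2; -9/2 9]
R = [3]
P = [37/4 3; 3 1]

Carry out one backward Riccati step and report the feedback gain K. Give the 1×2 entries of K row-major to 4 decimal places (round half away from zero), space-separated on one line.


-0.6250 1.1250

BᵀP = [-3.0000 -1.0000]
S = R + BᵀPB = [3] + [1.0000] = [4.0000]
BᵀPA = [-2.5000 4.5000]
K = S⁻¹·BᵀPA = [-0.6250 1.1250]
A−BK = [1.0000 -2.0000; -1.1250 2.6250]
AᵀP(A−BK) = [4.9375 -8.9375; -8.9375 16.1875]
P' = Q + AᵀP(A−BK) = [16.1875 -13.4375; -13.4375 25.1875]
tr(P') = 41.3750


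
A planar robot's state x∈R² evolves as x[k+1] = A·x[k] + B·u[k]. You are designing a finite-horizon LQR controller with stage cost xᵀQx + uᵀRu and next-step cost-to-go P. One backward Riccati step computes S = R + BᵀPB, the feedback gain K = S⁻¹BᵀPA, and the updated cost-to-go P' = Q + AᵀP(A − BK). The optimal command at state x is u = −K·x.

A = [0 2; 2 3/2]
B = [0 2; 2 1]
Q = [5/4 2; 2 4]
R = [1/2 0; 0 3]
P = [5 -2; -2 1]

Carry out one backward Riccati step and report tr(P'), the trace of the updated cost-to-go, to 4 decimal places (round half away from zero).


7.4132

BᵀP = [-4.0000 2.0000; 8.0000 -3.0000]
S = R + BᵀPB = [1/2 0; 0 3] + [4.0000 -6.0000; -6.0000 13.0000] = [4.5000 -6.0000; -6.0000 16.0000]
BᵀPA = [4.0000 -5.0000; -6.0000 11.5000]
K = S⁻¹·BᵀPA = [0.7778 -0.3056; -0.0833 0.6042]
A−BK = [0.1667 0.7917; 0.5278 1.5069]
AᵀP(A−BK) = [0.3889 -0.1528; -0.1528 1.7743]
P' = Q + AᵀP(A−BK) = [1.6389 1.8472; 1.8472 5.7743]
tr(P') = 7.4132


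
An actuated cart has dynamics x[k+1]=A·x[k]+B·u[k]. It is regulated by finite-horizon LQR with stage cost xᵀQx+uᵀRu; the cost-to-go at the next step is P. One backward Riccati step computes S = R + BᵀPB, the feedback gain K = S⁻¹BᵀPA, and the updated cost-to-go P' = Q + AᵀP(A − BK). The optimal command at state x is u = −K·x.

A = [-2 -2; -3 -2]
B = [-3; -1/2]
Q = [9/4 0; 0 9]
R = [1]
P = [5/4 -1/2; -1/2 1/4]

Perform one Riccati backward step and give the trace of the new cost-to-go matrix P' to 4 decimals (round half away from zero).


12.0650

BᵀP = [-3.5000 1.3750]
S = R + BᵀPB = [1] + [9.8125] = [10.8125]
BᵀPA = [2.8750 4.2500]
K = S⁻¹·BᵀPA = [0.2659 0.3931]
A−BK = [-1.2023 -0.8208; -2.8671 -1.8035]
AᵀP(A−BK) = [0.4855 0.3699; 0.3699 0.3295]
P' = Q + AᵀP(A−BK) = [2.7355 0.3699; 0.3699 9.3295]
tr(P') = 12.0650


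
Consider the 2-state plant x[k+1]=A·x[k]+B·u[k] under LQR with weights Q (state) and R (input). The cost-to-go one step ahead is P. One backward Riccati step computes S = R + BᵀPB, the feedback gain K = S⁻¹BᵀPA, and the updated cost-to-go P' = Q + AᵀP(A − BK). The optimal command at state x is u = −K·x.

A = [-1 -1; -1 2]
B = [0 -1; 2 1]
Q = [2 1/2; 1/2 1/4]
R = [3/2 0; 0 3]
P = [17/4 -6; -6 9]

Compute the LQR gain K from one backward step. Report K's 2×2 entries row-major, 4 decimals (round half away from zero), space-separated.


BᵀP = [-12.0000 18.0000; -10.2500 15.0000]
S = R + BᵀPB = [3/2 0; 0 3] + [36.0000 30.0000; 30.0000 25.2500] = [37.5000 30.0000; 30.0000 28.2500]
BᵀPA = [-6.0000 48.0000; -4.7500 40.2500]
K = S⁻¹·BᵀPA = [-0.1694 0.9318; 0.0118 0.4353]
A−BK = [-0.9882 -0.5647; -0.6729 -0.2988]
AᵀP(A−BK) = [0.2894 -0.0918; -0.0918 2.0047]
P' = Q + AᵀP(A−BK) = [2.2894 0.4082; 0.4082 2.2547]
tr(P') = 4.5441

-0.1694 0.9318 0.0118 0.4353


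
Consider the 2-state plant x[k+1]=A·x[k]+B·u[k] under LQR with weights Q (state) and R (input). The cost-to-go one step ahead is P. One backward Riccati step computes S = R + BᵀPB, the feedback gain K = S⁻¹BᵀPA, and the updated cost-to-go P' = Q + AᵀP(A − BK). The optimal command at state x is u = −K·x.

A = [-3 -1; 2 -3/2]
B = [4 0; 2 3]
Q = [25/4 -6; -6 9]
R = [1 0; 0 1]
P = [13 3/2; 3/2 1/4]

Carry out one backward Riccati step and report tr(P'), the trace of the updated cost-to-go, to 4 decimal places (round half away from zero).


BᵀP = [55.0000 6.5000; 4.5000 0.7500]
S = R + BᵀPB = [1 0; 0 1] + [233.0000 19.5000; 19.5000 2.2500] = [234.0000 19.5000; 19.5000 3.2500]
BᵀPA = [-152.0000 -64.7500; -12.0000 -5.6250]
K = S⁻¹·BᵀPA = [-0.6838 -0.2650; 0.4103 -0.1410]
A−BK = [-0.2650 0.0598; 2.1368 -0.5470]
AᵀP(A−BK) = [0.9915 0.0342; 0.0342 0.1132]
P' = Q + AᵀP(A−BK) = [7.2415 -5.9658; -5.9658 9.1132]
tr(P') = 16.3547

16.3547


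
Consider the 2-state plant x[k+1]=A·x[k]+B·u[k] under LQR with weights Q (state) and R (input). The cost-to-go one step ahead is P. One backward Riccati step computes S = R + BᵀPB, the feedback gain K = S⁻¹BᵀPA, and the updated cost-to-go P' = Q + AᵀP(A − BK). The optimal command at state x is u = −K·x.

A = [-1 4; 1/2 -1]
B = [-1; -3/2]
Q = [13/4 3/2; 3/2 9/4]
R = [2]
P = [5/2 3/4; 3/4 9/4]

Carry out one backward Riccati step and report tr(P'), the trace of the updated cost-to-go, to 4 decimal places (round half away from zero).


BᵀP = [-3.6250 -4.1250]
S = R + BᵀPB = [2] + [9.8125] = [11.8125]
BᵀPA = [1.5625 -10.3750]
K = S⁻¹·BᵀPA = [0.1323 -0.8783]
A−BK = [-0.8677 3.1217; 0.6984 -2.3175]
AᵀP(A−BK) = [2.1058 -7.5026; -7.5026 27.1376]
P' = Q + AᵀP(A−BK) = [5.3558 -6.0026; -6.0026 29.3876]
tr(P') = 34.7434

34.7434


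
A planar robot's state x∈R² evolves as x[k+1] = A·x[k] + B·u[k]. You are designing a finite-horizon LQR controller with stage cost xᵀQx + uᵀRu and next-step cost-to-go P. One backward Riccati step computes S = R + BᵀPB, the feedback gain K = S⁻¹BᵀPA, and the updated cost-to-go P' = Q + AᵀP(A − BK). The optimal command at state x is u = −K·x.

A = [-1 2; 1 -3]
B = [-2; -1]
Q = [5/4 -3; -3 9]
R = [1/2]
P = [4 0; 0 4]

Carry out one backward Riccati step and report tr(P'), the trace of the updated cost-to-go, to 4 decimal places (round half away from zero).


BᵀP = [-8.0000 -4.0000]
S = R + BᵀPB = [1/2] + [20.0000] = [20.5000]
BᵀPA = [4.0000 -4.0000]
K = S⁻¹·BᵀPA = [0.1951 -0.1951]
A−BK = [-0.6098 1.6098; 1.1951 -3.1951]
AᵀP(A−BK) = [7.2195 -19.2195; -19.2195 51.2195]
P' = Q + AᵀP(A−BK) = [8.4695 -22.2195; -22.2195 60.2195]
tr(P') = 68.6890

68.6890


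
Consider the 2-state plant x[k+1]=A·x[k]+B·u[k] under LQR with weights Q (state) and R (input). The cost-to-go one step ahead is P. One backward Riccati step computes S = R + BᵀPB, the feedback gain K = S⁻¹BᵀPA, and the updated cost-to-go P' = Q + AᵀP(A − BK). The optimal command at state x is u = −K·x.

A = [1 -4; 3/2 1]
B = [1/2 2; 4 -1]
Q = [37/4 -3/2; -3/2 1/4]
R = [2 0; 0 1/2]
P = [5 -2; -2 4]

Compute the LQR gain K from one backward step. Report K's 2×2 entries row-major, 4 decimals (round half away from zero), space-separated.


BᵀP = [-5.5000 15.0000; 12.0000 -8.0000]
S = R + BᵀPB = [2 0; 0 1/2] + [57.2500 -26.0000; -26.0000 32.0000] = [59.2500 -26.0000; -26.0000 32.5000]
BᵀPA = [17.0000 37.0000; 0.0000 -56.0000]
K = S⁻¹·BᵀPA = [0.4421 -0.2029; 0.3537 -1.8854]
A−BK = [0.0715 -0.1278; 0.0852 -0.0739]
AᵀP(A−BK) = [0.4837 -0.5514; -0.5514 1.9254]
P' = Q + AᵀP(A−BK) = [9.7337 -2.0514; -2.0514 2.1754]
tr(P') = 11.9091

0.4421 -0.2029 0.3537 -1.8854


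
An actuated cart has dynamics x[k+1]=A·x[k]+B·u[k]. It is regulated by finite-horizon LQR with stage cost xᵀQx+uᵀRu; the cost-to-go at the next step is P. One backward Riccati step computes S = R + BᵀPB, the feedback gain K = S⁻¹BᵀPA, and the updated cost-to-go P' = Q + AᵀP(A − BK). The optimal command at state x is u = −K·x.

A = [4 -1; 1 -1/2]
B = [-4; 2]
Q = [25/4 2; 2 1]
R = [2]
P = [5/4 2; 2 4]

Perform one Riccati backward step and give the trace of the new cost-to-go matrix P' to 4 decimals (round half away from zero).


BᵀP = [-1.0000 0.0000]
S = R + BᵀPB = [2] + [4.0000] = [6.0000]
BᵀPA = [-4.0000 1.0000]
K = S⁻¹·BᵀPA = [-0.6667 0.1667]
A−BK = [1.3333 -0.3333; 2.3333 -0.8333]
AᵀP(A−BK) = [37.3333 -12.3333; -12.3333 4.0833]
P' = Q + AᵀP(A−BK) = [43.5833 -10.3333; -10.3333 5.0833]
tr(P') = 48.6667

48.6667


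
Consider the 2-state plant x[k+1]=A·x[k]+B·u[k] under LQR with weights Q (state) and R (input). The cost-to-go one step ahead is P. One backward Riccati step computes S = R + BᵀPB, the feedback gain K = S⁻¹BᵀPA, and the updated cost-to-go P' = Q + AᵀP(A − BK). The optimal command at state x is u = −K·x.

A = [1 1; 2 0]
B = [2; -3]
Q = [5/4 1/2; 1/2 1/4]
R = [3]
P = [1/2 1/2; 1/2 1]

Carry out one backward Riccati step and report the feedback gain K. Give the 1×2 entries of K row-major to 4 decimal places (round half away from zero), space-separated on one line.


-0.5625 -0.0625

BᵀP = [-0.5000 -2.0000]
S = R + BᵀPB = [3] + [5.0000] = [8.0000]
BᵀPA = [-4.5000 -0.5000]
K = S⁻¹·BᵀPA = [-0.5625 -0.0625]
A−BK = [2.1250 1.1250; 0.3125 -0.1875]
AᵀP(A−BK) = [3.9688 1.2188; 1.2188 0.4688]
P' = Q + AᵀP(A−BK) = [5.2188 1.7188; 1.7188 0.7188]
tr(P') = 5.9375


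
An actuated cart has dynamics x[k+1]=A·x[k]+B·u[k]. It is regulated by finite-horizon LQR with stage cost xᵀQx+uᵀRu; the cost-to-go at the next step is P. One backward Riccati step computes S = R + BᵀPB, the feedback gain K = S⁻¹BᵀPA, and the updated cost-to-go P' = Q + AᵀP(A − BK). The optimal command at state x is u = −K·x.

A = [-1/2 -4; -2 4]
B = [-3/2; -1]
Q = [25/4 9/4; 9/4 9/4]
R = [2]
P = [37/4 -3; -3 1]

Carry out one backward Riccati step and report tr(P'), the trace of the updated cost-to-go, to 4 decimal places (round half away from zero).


BᵀP = [-10.8750 3.5000]
S = R + BᵀPB = [2] + [12.8125] = [14.8125]
BᵀPA = [-1.5625 57.5000]
K = S⁻¹·BᵀPA = [-0.1055 3.8819]
A−BK = [-0.6582 1.8228; -2.1055 7.8819]
AᵀP(A−BK) = [0.1477 -1.4346; -1.4346 36.7932]
P' = Q + AᵀP(A−BK) = [6.3977 0.8154; 0.8154 39.0432]
tr(P') = 45.4409

45.4409


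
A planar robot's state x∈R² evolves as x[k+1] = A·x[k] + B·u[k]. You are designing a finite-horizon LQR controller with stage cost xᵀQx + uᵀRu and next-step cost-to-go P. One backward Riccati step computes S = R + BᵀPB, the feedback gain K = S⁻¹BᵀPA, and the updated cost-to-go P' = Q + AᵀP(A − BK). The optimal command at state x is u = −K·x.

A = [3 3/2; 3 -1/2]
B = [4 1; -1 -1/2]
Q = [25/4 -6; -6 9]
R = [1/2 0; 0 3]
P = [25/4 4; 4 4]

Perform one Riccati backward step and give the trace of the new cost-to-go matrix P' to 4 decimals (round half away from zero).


BᵀP = [21.0000 12.0000; 4.2500 2.0000]
S = R + BᵀPB = [1/2 0; 0 3] + [72.0000 15.0000; 15.0000 3.2500] = [72.5000 15.0000; 15.0000 6.2500]
BᵀPA = [99.0000 25.5000; 18.7500 5.3750]
K = S⁻¹·BᵀPA = [1.4795 0.3452; -0.5507 0.0315]
A−BK = [-2.3671 0.0877; 4.2041 -0.1390]
AᵀP(A−BK) = [28.1096 -0.6411; -0.6411 0.0904]
P' = Q + AᵀP(A−BK) = [34.3596 -6.6411; -6.6411 9.0904]
tr(P') = 43.4500

43.4500


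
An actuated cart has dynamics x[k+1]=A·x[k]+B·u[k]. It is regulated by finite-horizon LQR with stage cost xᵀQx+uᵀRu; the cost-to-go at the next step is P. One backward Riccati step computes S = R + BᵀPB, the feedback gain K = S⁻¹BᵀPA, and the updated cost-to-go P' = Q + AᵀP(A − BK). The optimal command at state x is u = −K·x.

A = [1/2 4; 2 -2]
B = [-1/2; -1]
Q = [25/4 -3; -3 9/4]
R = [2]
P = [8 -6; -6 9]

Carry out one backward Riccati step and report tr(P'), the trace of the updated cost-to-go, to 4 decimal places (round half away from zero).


220.0714

BᵀP = [2.0000 -6.0000]
S = R + BᵀPB = [2] + [5.0000] = [7.0000]
BᵀPA = [-11.0000 20.0000]
K = S⁻¹·BᵀPA = [-1.5714 2.8571]
A−BK = [-0.2857 5.4286; 0.4286 0.8571]
AᵀP(A−BK) = [8.7143 -30.5714; -30.5714 202.8571]
P' = Q + AᵀP(A−BK) = [14.9643 -33.5714; -33.5714 205.1071]
tr(P') = 220.0714


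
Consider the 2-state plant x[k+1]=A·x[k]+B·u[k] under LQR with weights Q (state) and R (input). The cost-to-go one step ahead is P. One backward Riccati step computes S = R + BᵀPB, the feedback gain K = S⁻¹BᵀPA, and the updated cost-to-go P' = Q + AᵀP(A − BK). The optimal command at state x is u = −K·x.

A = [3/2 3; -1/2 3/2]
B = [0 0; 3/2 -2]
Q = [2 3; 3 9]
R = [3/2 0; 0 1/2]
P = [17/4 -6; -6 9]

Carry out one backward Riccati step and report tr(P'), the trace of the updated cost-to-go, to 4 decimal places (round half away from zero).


BᵀP = [-9.0000 13.5000; 12.0000 -18.0000]
S = R + BᵀPB = [3/2 0; 0 1/2] + [20.2500 -27.0000; -27.0000 36.0000] = [21.7500 -27.0000; -27.0000 36.5000]
BᵀPA = [-20.2500 -6.7500; 27.0000 9.0000]
K = S⁻¹·BᵀPA = [-0.1561 -0.0520; 0.6243 0.2081]
A−BK = [1.5000 3.0000; 0.9827 1.9942]
AᵀP(A−BK) = [0.7966 1.2030; 1.2030 2.2760]
P' = Q + AᵀP(A−BK) = [2.7966 4.2030; 4.2030 11.2760]
tr(P') = 14.0726

14.0726


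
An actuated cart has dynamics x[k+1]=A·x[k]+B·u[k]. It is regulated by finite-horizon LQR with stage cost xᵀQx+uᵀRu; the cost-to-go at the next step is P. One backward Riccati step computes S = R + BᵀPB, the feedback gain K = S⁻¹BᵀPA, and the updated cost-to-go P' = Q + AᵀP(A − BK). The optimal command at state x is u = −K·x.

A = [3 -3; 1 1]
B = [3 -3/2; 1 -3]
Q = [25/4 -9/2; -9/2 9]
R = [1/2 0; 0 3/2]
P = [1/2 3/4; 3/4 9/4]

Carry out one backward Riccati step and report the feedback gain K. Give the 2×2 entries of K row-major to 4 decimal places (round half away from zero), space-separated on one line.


0.7661 -0.7528 -0.1332 -0.3908

BᵀP = [2.2500 4.5000; -3.0000 -7.8750]
S = R + BᵀPB = [1/2 0; 0 3/2] + [11.2500 -16.8750; -16.8750 28.1250] = [11.7500 -16.8750; -16.8750 29.6250]
BᵀPA = [11.2500 -2.2500; -16.8750 1.1250]
K = S⁻¹·BᵀPA = [0.7661 -0.7528; -0.1332 -0.3908]
A−BK = [0.5019 -1.3279; -0.1658 0.5803]
AᵀP(A−BK) = [0.3830 -0.3764; -0.3764 0.9959]
P' = Q + AᵀP(A−BK) = [6.6330 -4.8764; -4.8764 9.9959]
tr(P') = 16.6290


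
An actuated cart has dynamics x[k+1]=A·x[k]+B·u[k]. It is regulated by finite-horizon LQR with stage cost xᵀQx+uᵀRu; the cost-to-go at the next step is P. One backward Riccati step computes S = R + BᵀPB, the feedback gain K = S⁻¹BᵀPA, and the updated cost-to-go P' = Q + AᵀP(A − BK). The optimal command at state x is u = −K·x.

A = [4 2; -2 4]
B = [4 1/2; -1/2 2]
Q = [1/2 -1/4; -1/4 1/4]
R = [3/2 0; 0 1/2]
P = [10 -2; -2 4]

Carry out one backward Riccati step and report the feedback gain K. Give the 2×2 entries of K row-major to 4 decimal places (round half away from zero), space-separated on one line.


1.0812 0.2405 -0.7027 1.9920

BᵀP = [41.0000 -10.0000; 1.0000 7.0000]
S = R + BᵀPB = [3/2 0; 0 1/2] + [169.0000 0.5000; 0.5000 14.5000] = [170.5000 0.5000; 0.5000 15.0000]
BᵀPA = [184.0000 42.0000; -10.0000 30.0000]
K = S⁻¹·BᵀPA = [1.0812 0.2405; -0.7027 1.9920]
A−BK = [0.0264 0.0420; -0.0540 0.1363]
AᵀP(A−BK) = [2.0248 -0.3308; -0.3308 2.1398]
P' = Q + AᵀP(A−BK) = [2.5248 -0.5808; -0.5808 2.3898]
tr(P') = 4.9146


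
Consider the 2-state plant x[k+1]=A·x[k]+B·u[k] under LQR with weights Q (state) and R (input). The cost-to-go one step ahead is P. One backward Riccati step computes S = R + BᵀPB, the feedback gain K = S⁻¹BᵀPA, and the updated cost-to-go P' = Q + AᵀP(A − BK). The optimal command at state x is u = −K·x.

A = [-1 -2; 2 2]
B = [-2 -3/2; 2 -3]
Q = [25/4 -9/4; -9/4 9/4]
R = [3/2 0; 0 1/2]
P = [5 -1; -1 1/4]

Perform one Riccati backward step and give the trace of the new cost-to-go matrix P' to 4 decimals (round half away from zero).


BᵀP = [-12.0000 2.5000; -4.5000 0.7500]
S = R + BᵀPB = [3/2 0; 0 1/2] + [29.0000 10.5000; 10.5000 4.5000] = [30.5000 10.5000; 10.5000 5.0000]
BᵀPA = [17.0000 29.0000; 6.0000 10.5000]
K = S⁻¹·BᵀPA = [0.5207 0.8225; 0.1065 0.3728]
A−BK = [0.2012 0.2041; 1.2781 1.4734]
AᵀP(A−BK) = [0.5089 0.7811; 0.7811 1.2337]
P' = Q + AᵀP(A−BK) = [6.7589 -1.4689; -1.4689 3.4837]
tr(P') = 10.2426

10.2426


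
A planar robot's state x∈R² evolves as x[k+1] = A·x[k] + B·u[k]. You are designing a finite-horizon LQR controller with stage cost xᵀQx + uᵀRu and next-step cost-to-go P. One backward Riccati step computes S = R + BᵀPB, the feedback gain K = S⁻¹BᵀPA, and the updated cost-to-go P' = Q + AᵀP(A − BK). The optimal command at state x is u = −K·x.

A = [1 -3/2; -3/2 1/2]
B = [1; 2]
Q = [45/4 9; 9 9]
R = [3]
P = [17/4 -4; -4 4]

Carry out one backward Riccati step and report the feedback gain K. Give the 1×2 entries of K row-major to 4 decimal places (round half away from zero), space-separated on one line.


BᵀP = [-3.7500 4.0000]
S = R + BᵀPB = [3] + [4.2500] = [7.2500]
BᵀPA = [-9.7500 7.6250]
K = S⁻¹·BᵀPA = [-1.3448 1.0517]
A−BK = [2.3448 -2.5517; 1.1897 -1.6034]
AᵀP(A−BK) = [12.1379 -10.1207; -10.1207 8.5431]
P' = Q + AᵀP(A−BK) = [23.3879 -1.1207; -1.1207 17.5431]
tr(P') = 40.9310

-1.3448 1.0517
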